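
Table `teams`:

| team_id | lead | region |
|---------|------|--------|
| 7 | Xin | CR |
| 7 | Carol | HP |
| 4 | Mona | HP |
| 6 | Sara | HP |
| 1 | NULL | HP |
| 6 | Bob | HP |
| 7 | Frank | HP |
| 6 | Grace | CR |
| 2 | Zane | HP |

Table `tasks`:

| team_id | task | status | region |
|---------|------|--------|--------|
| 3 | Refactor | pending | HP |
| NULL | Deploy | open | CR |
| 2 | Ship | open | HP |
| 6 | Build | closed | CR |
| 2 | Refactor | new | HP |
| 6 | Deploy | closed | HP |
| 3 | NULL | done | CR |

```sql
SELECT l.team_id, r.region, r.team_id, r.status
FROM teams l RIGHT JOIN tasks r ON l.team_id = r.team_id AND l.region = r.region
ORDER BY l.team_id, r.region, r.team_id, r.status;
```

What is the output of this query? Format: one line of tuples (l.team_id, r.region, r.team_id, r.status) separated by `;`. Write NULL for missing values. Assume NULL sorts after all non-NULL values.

(2, HP, 2, new); (2, HP, 2, open); (6, CR, 6, closed); (6, HP, 6, closed); (6, HP, 6, closed); (NULL, CR, 3, done); (NULL, CR, NULL, open); (NULL, HP, 3, pending)

RIGHT JOIN keeps every row from `tasks`; unmatched rows get NULL for `teams`'s columns.
Matching on l.team_id = r.team_id AND l.region = r.region. A NULL in a compared column never satisfies the condition.
- l[0] team_id=7, region=CR → no match.
- l[1] team_id=7, region=HP → no match.
- l[2] team_id=4, region=HP → no match.
- l[3] team_id=6, region=HP → 1 match(es) in r → 1 row(s).
- l[4] team_id=1, region=HP → no match.
- l[5] team_id=6, region=HP → 1 match(es) in r → 1 row(s).
- l[6] team_id=7, region=HP → no match.
- l[7] team_id=6, region=CR → 1 match(es) in r → 1 row(s).
- l[8] team_id=2, region=HP → 2 match(es) in r → 2 row(s).
- 3 row(s) from r found no l partner → padded with NULL.
After projecting and ordering:
l.team_id | r.region | r.team_id | r.status
2 | HP | 2 | new
2 | HP | 2 | open
6 | CR | 6 | closed
6 | HP | 6 | closed
6 | HP | 6 | closed
NULL | CR | 3 | done
NULL | CR | NULL | open
NULL | HP | 3 | pending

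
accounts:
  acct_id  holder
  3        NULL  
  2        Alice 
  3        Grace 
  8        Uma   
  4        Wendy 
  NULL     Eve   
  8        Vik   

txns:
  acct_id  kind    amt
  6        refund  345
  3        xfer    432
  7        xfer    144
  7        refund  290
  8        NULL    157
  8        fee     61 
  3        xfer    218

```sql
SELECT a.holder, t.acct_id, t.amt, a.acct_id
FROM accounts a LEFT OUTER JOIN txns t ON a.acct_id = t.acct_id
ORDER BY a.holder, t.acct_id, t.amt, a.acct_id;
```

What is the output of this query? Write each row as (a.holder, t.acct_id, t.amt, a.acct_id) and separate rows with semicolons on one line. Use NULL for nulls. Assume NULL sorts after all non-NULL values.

(Alice, NULL, NULL, 2); (Eve, NULL, NULL, NULL); (Grace, 3, 218, 3); (Grace, 3, 432, 3); (Uma, 8, 61, 8); (Uma, 8, 157, 8); (Vik, 8, 61, 8); (Vik, 8, 157, 8); (Wendy, NULL, NULL, 4); (NULL, 3, 218, 3); (NULL, 3, 432, 3)

LEFT JOIN keeps every row from `accounts`; unmatched rows get NULL for `txns`'s columns.
Matching on a.acct_id = t.acct_id. A NULL in a compared column never satisfies the condition.
- a[0] acct_id=3 → 2 match(es) in t → 2 row(s).
- a[1] acct_id=2 → no match; kept with NULLs on the t side.
- a[2] acct_id=3 → 2 match(es) in t → 2 row(s).
- a[3] acct_id=8 → 2 match(es) in t → 2 row(s).
- a[4] acct_id=4 → no match; kept with NULLs on the t side.
- a[5] acct_id=NULL → no match; kept with NULLs on the t side.
- a[6] acct_id=8 → 2 match(es) in t → 2 row(s).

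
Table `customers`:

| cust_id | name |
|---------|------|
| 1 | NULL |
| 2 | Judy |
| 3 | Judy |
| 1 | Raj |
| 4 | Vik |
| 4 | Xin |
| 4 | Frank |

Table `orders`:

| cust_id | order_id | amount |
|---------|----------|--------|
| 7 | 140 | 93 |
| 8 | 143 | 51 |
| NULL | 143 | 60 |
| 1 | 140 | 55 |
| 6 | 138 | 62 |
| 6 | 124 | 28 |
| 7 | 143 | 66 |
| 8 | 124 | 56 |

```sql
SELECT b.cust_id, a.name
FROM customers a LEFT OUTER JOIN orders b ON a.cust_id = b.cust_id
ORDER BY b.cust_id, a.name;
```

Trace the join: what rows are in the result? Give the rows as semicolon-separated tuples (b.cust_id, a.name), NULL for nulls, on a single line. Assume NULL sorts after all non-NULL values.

LEFT JOIN keeps every row from `customers`; unmatched rows get NULL for `orders`'s columns.
Matching on a.cust_id = b.cust_id. A NULL in a compared column never satisfies the condition.
- a (cust_id=1) pairs with 1 row(s) of b.
- a (cust_id=2) has no partner → padded with NULL.
- a (cust_id=3) has no partner → padded with NULL.
- a (cust_id=1) pairs with 1 row(s) of b.
- a (cust_id=4) has no partner → padded with NULL.
- a (cust_id=4) has no partner → padded with NULL.
- a (cust_id=4) has no partner → padded with NULL.
After projecting and ordering:
b.cust_id | a.name
1 | Raj
1 | NULL
NULL | Frank
NULL | Judy
NULL | Judy
NULL | Vik
NULL | Xin

(1, Raj); (1, NULL); (NULL, Frank); (NULL, Judy); (NULL, Judy); (NULL, Vik); (NULL, Xin)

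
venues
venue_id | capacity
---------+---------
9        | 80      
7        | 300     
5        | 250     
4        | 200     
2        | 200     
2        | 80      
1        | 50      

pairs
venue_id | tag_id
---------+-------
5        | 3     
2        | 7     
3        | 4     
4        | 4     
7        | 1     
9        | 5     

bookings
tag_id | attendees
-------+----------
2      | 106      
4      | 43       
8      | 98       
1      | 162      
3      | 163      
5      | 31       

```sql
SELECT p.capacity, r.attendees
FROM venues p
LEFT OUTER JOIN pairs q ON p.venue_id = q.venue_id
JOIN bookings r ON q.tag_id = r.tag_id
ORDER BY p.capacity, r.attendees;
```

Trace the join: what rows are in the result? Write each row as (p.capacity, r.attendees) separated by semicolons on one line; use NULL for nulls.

Evaluate left to right. First `venues p LEFT JOIN pairs q` on venue_id: 7 row(s).
Then INNER JOIN `bookings r` on tag_id: keep only rows whose q.tag_id appears in r.

(80, 31); (200, 43); (250, 163); (300, 162)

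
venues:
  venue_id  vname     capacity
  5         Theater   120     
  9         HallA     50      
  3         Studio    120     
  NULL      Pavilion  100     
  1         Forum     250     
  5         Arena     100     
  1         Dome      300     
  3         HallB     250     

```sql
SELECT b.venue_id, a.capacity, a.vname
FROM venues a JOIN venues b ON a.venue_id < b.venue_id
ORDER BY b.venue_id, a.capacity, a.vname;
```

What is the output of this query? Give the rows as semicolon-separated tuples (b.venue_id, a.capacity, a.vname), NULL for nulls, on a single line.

(3, 250, Forum); (3, 250, Forum); (3, 300, Dome); (3, 300, Dome); (5, 120, Studio); (5, 120, Studio); (5, 250, Forum); (5, 250, Forum); (5, 250, HallB); (5, 250, HallB); (5, 300, Dome); (5, 300, Dome); (9, 100, Arena); (9, 120, Studio); (9, 120, Theater); (9, 250, Forum); (9, 250, HallB); (9, 300, Dome)

INNER JOIN keeps only pairs where the ON condition holds.
Matching on a.venue_id < b.venue_id. A NULL in a compared column never satisfies the condition.
Matched pairs: 18.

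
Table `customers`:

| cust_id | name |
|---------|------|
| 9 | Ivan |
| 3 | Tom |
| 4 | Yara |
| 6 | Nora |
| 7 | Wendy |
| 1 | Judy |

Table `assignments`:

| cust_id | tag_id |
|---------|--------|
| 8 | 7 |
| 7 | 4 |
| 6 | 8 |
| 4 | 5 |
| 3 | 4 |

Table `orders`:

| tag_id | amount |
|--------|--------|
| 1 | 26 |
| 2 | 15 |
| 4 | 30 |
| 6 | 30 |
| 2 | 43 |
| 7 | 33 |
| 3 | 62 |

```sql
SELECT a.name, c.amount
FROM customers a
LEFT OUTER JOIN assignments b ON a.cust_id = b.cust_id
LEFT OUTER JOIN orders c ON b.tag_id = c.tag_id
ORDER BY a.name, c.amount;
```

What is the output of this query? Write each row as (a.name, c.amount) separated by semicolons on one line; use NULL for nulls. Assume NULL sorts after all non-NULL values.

(Ivan, NULL); (Judy, NULL); (Nora, NULL); (Tom, 30); (Wendy, 30); (Yara, NULL)

Joins associate left-to-right: customers LEFT JOIN assignments on cust_id gives 6 intermediate row(s).
Then LEFT JOIN `orders c` on tag_id: each of those 6 rows is kept; rows whose b.tag_id has no match in c get NULL for c's columns.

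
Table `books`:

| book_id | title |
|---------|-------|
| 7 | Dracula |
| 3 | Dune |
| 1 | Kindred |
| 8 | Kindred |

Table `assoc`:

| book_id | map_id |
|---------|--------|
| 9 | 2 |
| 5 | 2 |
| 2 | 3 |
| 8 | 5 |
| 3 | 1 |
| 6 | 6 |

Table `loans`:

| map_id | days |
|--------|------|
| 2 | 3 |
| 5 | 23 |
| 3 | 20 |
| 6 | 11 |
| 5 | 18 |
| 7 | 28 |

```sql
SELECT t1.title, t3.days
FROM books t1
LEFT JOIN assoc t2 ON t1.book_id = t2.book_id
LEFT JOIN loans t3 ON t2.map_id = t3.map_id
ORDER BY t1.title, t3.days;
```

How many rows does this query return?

Joins associate left-to-right: books LEFT JOIN assoc on book_id gives 4 intermediate row(s).
Then LEFT JOIN `loans t3` on map_id: each of those 4 rows is kept; rows whose t2.map_id has no match in t3 get NULL for t3's columns.
Result: 5 row(s).

5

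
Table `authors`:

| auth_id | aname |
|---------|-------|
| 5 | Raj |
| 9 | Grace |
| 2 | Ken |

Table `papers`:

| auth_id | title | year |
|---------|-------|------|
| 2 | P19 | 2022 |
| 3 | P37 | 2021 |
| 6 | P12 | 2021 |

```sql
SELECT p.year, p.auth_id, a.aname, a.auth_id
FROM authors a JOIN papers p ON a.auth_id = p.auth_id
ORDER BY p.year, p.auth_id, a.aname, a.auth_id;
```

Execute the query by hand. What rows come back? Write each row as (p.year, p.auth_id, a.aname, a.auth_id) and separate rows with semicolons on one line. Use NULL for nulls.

INNER JOIN keeps only pairs where the ON condition holds.
Matching on a.auth_id = p.auth_id.
- auth_id=5: no matching p row, dropped.
- auth_id=9: no matching p row, dropped.
- auth_id=2: 1 matching p row(s), so 1 row(s) emitted.
After projecting and ordering:
p.year | p.auth_id | a.aname | a.auth_id
2022 | 2 | Ken | 2

(2022, 2, Ken, 2)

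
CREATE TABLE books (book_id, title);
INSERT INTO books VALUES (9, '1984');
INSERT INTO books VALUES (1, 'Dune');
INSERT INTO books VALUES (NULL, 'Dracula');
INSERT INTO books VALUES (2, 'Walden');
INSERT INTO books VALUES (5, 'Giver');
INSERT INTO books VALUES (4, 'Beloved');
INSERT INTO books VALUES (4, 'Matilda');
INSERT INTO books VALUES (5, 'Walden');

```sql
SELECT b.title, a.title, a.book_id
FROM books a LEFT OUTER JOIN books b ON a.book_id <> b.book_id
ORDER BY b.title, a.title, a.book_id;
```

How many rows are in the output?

39

LEFT JOIN keeps every row from `books a`; unmatched rows get NULL for `books b`'s columns.
Matching on a.book_id <> b.book_id. A NULL in a compared column never satisfies the condition.
- a (book_id=9) pairs with 6 row(s) of b.
- a (book_id=1) pairs with 6 row(s) of b.
- a (book_id=NULL) has no partner → padded with NULL.
- a (book_id=2) pairs with 6 row(s) of b.
- a (book_id=5) pairs with 5 row(s) of b.
- a (book_id=4) pairs with 5 row(s) of b.
- a (book_id=4) pairs with 5 row(s) of b.
- a (book_id=5) pairs with 5 row(s) of b.
Total: 38 matched + 1 padded = 39 rows.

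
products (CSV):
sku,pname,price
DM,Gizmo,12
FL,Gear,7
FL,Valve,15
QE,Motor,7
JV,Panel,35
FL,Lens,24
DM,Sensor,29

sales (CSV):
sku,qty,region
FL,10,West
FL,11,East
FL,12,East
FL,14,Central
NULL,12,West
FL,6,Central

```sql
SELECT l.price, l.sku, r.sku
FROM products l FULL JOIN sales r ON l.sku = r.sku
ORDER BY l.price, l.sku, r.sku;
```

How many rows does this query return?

20

FULL OUTER JOIN keeps every row from both sides; unmatched rows get NULL for the other side's columns.
Matching on l.sku = r.sku. A NULL in a compared column never satisfies the condition.
- sku=DM: no r row matches, row kept with r columns NULL.
- sku=FL: 5 matching r row(s), so 5 row(s) emitted.
- sku=FL: 5 matching r row(s), so 5 row(s) emitted.
- sku=QE: no r row matches, row kept with r columns NULL.
- sku=JV: no r row matches, row kept with r columns NULL.
- sku=FL: 5 matching r row(s), so 5 row(s) emitted.
- sku=DM: no r row matches, row kept with r columns NULL.
- plus 1 unmatched r row(s), each kept with NULL l columns.
Total: 15 matched + 5 padded = 20 rows.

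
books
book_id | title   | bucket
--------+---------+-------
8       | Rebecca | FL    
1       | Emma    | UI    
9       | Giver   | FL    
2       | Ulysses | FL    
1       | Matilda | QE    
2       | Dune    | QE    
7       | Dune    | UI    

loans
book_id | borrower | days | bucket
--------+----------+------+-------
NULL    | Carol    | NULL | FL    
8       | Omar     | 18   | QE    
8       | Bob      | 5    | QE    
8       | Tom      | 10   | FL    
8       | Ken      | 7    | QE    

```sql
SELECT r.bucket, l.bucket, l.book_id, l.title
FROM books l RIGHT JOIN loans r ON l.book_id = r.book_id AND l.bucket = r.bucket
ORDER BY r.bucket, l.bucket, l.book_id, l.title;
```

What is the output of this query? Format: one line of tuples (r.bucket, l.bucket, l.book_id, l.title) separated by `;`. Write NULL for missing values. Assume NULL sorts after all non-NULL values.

RIGHT JOIN keeps every row from `loans`; unmatched rows get NULL for `books`'s columns.
Matching on l.book_id = r.book_id AND l.bucket = r.bucket. A NULL in a compared column never satisfies the condition.
- l[0] book_id=8, bucket=FL → 1 match(es) in r → 1 row(s).
- l[1] book_id=1, bucket=UI → no match.
- l[2] book_id=9, bucket=FL → no match.
- l[3] book_id=2, bucket=FL → no match.
- l[4] book_id=1, bucket=QE → no match.
- l[5] book_id=2, bucket=QE → no match.
- l[6] book_id=7, bucket=UI → no match.
- 4 r row(s) had no l match → kept, l columns NULL.
After projecting and ordering:
r.bucket | l.bucket | l.book_id | l.title
FL | FL | 8 | Rebecca
FL | NULL | NULL | NULL
QE | NULL | NULL | NULL
QE | NULL | NULL | NULL
QE | NULL | NULL | NULL

(FL, FL, 8, Rebecca); (FL, NULL, NULL, NULL); (QE, NULL, NULL, NULL); (QE, NULL, NULL, NULL); (QE, NULL, NULL, NULL)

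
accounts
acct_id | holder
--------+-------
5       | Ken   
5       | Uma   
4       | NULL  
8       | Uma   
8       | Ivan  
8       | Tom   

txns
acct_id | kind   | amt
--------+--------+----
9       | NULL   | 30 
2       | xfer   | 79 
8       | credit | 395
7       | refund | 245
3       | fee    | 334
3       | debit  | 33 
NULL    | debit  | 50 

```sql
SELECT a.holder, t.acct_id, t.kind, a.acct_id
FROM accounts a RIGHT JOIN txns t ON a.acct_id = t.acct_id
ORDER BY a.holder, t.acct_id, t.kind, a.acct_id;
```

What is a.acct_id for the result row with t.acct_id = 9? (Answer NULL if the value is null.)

NULL

RIGHT JOIN keeps every row from `txns`; unmatched rows get NULL for `accounts`'s columns.
Matching on a.acct_id = t.acct_id. A NULL in a compared column never satisfies the condition.
- acct_id=5: no matching t row.
- acct_id=5: no matching t row.
- acct_id=4: no matching t row.
- acct_id=8: 1 matching t row(s), so 1 row(s) emitted.
- acct_id=8: 1 matching t row(s), so 1 row(s) emitted.
- acct_id=8: 1 matching t row(s), so 1 row(s) emitted.
- plus 6 unmatched t row(s), each kept with NULL a columns.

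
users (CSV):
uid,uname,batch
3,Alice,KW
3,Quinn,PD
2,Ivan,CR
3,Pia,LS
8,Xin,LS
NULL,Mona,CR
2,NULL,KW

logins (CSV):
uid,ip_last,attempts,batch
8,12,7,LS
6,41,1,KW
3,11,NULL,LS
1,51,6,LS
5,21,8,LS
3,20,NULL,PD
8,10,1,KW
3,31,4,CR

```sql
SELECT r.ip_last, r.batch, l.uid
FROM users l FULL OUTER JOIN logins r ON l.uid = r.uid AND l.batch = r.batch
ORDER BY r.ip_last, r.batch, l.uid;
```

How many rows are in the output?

FULL OUTER JOIN keeps every row from both sides; unmatched rows get NULL for the other side's columns.
Matching on l.uid = r.uid AND l.batch = r.batch. A NULL in a compared column never satisfies the condition.
- uid=3, batch=KW: no r row matches, row kept with r columns NULL.
- uid=3, batch=PD: 1 matching r row(s), so 1 row(s) emitted.
- uid=2, batch=CR: no r row matches, row kept with r columns NULL.
- uid=3, batch=LS: 1 matching r row(s), so 1 row(s) emitted.
- uid=8, batch=LS: 1 matching r row(s), so 1 row(s) emitted.
- uid=NULL, batch=CR: no r row matches, row kept with r columns NULL.
- uid=2, batch=KW: no r row matches, row kept with r columns NULL.
- plus 5 unmatched r row(s), each kept with NULL l columns.
Total: 3 matched + 9 padded = 12 rows.

12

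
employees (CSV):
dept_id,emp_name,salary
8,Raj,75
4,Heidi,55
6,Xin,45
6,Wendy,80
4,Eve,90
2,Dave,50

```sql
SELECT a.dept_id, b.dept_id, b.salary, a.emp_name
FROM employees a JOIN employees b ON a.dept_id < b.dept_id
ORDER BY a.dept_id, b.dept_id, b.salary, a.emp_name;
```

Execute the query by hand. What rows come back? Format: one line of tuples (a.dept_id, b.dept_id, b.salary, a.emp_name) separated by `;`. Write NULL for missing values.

INNER JOIN keeps only pairs where the ON condition holds.
Matching on a.dept_id < b.dept_id.
Matched pairs: 13.

(2, 4, 55, Dave); (2, 4, 90, Dave); (2, 6, 45, Dave); (2, 6, 80, Dave); (2, 8, 75, Dave); (4, 6, 45, Eve); (4, 6, 45, Heidi); (4, 6, 80, Eve); (4, 6, 80, Heidi); (4, 8, 75, Eve); (4, 8, 75, Heidi); (6, 8, 75, Wendy); (6, 8, 75, Xin)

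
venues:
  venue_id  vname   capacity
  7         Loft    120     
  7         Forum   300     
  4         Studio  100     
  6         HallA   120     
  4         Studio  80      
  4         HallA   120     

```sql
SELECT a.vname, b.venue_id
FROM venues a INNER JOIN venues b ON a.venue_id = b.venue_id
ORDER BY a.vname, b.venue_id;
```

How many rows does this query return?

INNER JOIN keeps only pairs where the ON condition holds.
Matching on a.venue_id = b.venue_id.
- venue_id=7: 2 matching b row(s), so 2 row(s) emitted.
- venue_id=7: 2 matching b row(s), so 2 row(s) emitted.
- venue_id=4: 3 matching b row(s), so 3 row(s) emitted.
- venue_id=6: 1 matching b row(s), so 1 row(s) emitted.
- venue_id=4: 3 matching b row(s), so 3 row(s) emitted.
- venue_id=4: 3 matching b row(s), so 3 row(s) emitted.
Total: 14 rows.

14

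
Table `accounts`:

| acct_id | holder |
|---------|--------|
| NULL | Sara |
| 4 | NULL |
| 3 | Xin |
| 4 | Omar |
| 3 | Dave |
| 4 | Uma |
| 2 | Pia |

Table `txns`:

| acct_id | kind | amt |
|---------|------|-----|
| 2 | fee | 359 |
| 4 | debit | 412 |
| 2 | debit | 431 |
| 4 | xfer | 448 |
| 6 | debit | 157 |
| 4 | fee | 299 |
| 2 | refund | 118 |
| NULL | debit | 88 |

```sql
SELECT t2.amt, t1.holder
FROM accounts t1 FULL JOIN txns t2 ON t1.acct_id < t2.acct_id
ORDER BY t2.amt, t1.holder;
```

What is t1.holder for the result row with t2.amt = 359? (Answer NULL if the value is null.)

NULL

FULL OUTER JOIN keeps every row from both sides; unmatched rows get NULL for the other side's columns.
Matching on t1.acct_id < t2.acct_id. A NULL in a compared column never satisfies the condition.
- t1 row (acct_id=NULL): no match → kept, t2 columns NULL.
- t1 row (acct_id=4): matches 1 t2 row(s) → 1 output row(s).
- t1 row (acct_id=3): matches 4 t2 row(s) → 4 output row(s).
- t1 row (acct_id=4): matches 1 t2 row(s) → 1 output row(s).
- t1 row (acct_id=3): matches 4 t2 row(s) → 4 output row(s).
- t1 row (acct_id=4): matches 1 t2 row(s) → 1 output row(s).
- t1 row (acct_id=2): matches 4 t2 row(s) → 4 output row(s).
- 4 t2 row(s) had no t1 match → kept, t1 columns NULL.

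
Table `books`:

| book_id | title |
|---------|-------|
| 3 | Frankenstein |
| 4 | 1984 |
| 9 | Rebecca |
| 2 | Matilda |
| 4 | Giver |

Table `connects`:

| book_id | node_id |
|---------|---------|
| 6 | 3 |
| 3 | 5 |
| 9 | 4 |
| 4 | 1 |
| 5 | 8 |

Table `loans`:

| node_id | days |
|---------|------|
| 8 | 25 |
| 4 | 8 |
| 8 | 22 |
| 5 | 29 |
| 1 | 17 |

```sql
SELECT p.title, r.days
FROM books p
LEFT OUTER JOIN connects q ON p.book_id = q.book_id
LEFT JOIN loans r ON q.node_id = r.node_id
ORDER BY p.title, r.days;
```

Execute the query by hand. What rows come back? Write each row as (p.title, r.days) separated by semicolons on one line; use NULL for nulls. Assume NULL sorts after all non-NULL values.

(1984, 17); (Frankenstein, 29); (Giver, 17); (Matilda, NULL); (Rebecca, 8)

Step 1 — p LEFT JOIN q on book_id → 5 row(s).
Then LEFT JOIN `loans r` on node_id: each of those 5 rows is kept; rows whose q.node_id has no match in r get NULL for r's columns.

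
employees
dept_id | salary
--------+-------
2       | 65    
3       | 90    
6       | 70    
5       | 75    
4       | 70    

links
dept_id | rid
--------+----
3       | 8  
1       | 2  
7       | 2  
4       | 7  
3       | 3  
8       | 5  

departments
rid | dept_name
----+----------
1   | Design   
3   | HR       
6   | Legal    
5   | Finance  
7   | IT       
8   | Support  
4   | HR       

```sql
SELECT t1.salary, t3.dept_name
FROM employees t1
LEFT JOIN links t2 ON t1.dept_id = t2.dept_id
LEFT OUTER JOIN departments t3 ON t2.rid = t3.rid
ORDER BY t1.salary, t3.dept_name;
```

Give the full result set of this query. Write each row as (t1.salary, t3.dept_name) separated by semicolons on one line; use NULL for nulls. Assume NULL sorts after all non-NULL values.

(65, NULL); (70, IT); (70, NULL); (75, NULL); (90, HR); (90, Support)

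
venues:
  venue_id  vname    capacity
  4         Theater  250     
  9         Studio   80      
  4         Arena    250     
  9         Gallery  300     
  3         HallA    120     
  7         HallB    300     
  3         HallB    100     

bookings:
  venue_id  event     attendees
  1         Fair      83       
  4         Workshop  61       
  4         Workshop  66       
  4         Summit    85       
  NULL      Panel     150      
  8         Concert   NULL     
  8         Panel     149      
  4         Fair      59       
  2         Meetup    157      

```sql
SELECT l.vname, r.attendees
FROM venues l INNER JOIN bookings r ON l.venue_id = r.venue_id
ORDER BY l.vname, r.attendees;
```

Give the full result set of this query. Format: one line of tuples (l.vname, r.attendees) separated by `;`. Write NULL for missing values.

(Arena, 59); (Arena, 61); (Arena, 66); (Arena, 85); (Theater, 59); (Theater, 61); (Theater, 66); (Theater, 85)

INNER JOIN keeps only pairs where the ON condition holds.
Matching on l.venue_id = r.venue_id. A NULL in a compared column never satisfies the condition.
Matched pairs: 8.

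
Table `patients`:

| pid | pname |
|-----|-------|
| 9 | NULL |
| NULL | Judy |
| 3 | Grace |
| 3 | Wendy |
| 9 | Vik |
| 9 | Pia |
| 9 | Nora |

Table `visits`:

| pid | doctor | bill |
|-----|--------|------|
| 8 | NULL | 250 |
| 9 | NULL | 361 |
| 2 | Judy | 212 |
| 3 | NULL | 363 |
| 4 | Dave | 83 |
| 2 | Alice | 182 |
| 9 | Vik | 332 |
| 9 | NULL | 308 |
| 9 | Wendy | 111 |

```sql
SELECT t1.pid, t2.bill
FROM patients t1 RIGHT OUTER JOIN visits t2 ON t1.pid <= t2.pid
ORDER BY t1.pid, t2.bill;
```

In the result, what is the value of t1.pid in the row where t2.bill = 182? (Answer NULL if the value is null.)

NULL

RIGHT JOIN keeps every row from `visits`; unmatched rows get NULL for `patients`'s columns.
Matching on t1.pid <= t2.pid. A NULL in a compared column never satisfies the condition.
Matched pairs: 30; unmatched t2 rows kept: 2.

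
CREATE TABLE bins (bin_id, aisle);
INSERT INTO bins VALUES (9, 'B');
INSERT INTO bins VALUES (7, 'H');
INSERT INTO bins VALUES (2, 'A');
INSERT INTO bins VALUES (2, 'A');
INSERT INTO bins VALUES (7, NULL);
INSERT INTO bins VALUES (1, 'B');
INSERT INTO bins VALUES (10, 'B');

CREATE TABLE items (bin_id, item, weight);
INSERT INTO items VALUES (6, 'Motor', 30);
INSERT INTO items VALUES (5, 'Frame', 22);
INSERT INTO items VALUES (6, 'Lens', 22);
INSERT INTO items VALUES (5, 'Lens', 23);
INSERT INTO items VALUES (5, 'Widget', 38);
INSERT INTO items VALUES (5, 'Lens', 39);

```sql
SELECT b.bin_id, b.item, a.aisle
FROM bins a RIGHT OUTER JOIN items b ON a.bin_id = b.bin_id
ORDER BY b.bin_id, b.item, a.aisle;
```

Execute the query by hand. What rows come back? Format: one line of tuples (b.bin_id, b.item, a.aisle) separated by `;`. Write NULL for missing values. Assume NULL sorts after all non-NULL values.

(5, Frame, NULL); (5, Lens, NULL); (5, Lens, NULL); (5, Widget, NULL); (6, Lens, NULL); (6, Motor, NULL)

RIGHT JOIN keeps every row from `items`; unmatched rows get NULL for `bins`'s columns.
Matching on a.bin_id = b.bin_id.
Matched pairs: 0; unmatched b rows kept: 6.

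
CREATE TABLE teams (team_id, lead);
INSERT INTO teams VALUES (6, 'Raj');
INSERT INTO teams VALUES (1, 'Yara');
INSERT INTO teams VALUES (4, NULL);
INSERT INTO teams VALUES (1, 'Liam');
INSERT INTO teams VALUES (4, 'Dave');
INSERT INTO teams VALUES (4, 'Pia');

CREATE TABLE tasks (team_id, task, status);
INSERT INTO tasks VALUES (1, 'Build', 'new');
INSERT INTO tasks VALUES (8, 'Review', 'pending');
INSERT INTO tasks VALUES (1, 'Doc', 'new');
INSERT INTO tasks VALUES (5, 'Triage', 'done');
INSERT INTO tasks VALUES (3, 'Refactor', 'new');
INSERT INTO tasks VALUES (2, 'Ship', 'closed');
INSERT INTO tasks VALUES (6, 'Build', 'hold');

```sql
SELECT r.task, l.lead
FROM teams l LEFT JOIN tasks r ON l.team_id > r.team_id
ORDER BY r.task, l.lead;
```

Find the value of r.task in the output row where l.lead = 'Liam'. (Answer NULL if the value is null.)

NULL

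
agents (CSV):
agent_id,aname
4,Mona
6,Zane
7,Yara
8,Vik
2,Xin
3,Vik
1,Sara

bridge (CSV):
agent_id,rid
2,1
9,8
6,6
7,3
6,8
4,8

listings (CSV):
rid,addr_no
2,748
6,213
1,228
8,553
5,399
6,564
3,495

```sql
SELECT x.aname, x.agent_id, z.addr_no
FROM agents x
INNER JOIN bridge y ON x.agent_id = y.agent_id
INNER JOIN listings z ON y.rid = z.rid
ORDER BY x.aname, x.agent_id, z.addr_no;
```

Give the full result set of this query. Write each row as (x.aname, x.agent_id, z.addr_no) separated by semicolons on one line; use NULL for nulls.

Evaluate left to right. First `agents x INNER JOIN bridge y` on agent_id: 5 row(s).
Then INNER JOIN `listings z` on rid: keep only rows whose y.rid appears in z.

(Mona, 4, 553); (Xin, 2, 228); (Yara, 7, 495); (Zane, 6, 213); (Zane, 6, 553); (Zane, 6, 564)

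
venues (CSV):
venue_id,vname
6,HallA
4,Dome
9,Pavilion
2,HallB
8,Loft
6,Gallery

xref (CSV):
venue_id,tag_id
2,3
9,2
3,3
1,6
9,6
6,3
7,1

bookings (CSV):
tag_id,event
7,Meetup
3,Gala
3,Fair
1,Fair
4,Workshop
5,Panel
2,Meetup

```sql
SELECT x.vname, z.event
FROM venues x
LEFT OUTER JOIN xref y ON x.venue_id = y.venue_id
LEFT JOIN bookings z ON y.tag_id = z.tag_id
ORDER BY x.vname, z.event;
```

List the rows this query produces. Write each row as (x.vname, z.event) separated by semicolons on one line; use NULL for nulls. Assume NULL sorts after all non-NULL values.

Joins associate left-to-right: venues LEFT JOIN xref on venue_id gives 7 intermediate row(s).
Then LEFT JOIN `bookings z` on tag_id: each of those 7 rows is kept; rows whose y.tag_id has no match in z get NULL for z's columns.

(Dome, NULL); (Gallery, Fair); (Gallery, Gala); (HallA, Fair); (HallA, Gala); (HallB, Fair); (HallB, Gala); (Loft, NULL); (Pavilion, Meetup); (Pavilion, NULL)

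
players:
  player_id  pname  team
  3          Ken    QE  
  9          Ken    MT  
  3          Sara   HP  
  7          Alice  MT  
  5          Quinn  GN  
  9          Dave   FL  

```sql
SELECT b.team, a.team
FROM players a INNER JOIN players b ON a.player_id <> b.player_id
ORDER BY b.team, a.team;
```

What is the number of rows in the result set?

26

INNER JOIN keeps only pairs where the ON condition holds.
Matching on a.player_id <> b.player_id.
- a row (player_id=3): matches 4 b row(s) → 4 output row(s).
- a row (player_id=9): matches 4 b row(s) → 4 output row(s).
- a row (player_id=3): matches 4 b row(s) → 4 output row(s).
- a row (player_id=7): matches 5 b row(s) → 5 output row(s).
- a row (player_id=5): matches 5 b row(s) → 5 output row(s).
- a row (player_id=9): matches 4 b row(s) → 4 output row(s).
Total: 26 rows.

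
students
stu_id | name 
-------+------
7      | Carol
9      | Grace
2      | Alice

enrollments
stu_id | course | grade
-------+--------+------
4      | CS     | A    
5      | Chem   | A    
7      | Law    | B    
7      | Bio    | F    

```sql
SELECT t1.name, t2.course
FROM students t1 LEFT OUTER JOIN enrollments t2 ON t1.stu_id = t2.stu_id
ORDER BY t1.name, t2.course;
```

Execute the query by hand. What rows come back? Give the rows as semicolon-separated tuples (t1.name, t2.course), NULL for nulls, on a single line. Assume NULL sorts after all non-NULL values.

LEFT JOIN keeps every row from `students`; unmatched rows get NULL for `enrollments`'s columns.
Matching on t1.stu_id = t2.stu_id.
- t1[0] stu_id=7 → 2 match(es) in t2 → 2 row(s).
- t1[1] stu_id=9 → no match; kept with NULLs on the t2 side.
- t1[2] stu_id=2 → no match; kept with NULLs on the t2 side.
After projecting and ordering:
t1.name | t2.course
Alice | NULL
Carol | Bio
Carol | Law
Grace | NULL

(Alice, NULL); (Carol, Bio); (Carol, Law); (Grace, NULL)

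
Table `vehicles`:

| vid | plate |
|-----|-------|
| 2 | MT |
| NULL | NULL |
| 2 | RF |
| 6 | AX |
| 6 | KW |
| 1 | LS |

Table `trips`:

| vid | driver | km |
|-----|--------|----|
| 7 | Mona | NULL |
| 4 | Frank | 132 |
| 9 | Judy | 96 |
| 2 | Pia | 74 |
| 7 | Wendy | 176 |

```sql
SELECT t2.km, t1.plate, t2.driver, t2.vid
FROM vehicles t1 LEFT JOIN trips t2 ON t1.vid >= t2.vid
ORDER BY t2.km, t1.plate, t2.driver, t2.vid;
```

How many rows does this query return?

8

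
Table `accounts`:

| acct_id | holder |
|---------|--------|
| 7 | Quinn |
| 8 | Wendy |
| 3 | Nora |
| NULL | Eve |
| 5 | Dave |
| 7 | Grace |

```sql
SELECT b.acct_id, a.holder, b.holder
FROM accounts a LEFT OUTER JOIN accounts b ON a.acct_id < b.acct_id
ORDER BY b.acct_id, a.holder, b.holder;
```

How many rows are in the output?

11

LEFT JOIN keeps every row from `accounts a`; unmatched rows get NULL for `accounts b`'s columns.
Matching on a.acct_id < b.acct_id. A NULL in a compared column never satisfies the condition.
- a (acct_id=7) pairs with 1 row(s) of b.
- a (acct_id=8) has no partner → padded with NULL.
- a (acct_id=3) pairs with 4 row(s) of b.
- a (acct_id=NULL) has no partner → padded with NULL.
- a (acct_id=5) pairs with 3 row(s) of b.
- a (acct_id=7) pairs with 1 row(s) of b.
Total: 9 matched + 2 padded = 11 rows.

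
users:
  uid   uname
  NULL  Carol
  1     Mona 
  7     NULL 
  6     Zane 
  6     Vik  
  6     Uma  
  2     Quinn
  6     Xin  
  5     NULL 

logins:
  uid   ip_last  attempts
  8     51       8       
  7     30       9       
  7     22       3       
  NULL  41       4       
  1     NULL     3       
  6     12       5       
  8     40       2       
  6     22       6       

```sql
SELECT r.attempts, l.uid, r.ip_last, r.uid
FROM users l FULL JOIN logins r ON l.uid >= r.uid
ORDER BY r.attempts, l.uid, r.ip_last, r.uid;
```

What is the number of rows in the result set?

FULL OUTER JOIN keeps every row from both sides; unmatched rows get NULL for the other side's columns.
Matching on l.uid >= r.uid. A NULL in a compared column never satisfies the condition.
- l[0] uid=NULL → no match; kept with NULLs on the r side.
- l[1] uid=1 → 1 match(es) in r → 1 row(s).
- l[2] uid=7 → 5 match(es) in r → 5 row(s).
- l[3] uid=6 → 3 match(es) in r → 3 row(s).
- l[4] uid=6 → 3 match(es) in r → 3 row(s).
- l[5] uid=6 → 3 match(es) in r → 3 row(s).
- l[6] uid=2 → 1 match(es) in r → 1 row(s).
- l[7] uid=6 → 3 match(es) in r → 3 row(s).
- l[8] uid=5 → 1 match(es) in r → 1 row(s).
- 3 row(s) from r found no l partner → padded with NULL.
Total: 20 matched + 4 padded = 24 rows.

24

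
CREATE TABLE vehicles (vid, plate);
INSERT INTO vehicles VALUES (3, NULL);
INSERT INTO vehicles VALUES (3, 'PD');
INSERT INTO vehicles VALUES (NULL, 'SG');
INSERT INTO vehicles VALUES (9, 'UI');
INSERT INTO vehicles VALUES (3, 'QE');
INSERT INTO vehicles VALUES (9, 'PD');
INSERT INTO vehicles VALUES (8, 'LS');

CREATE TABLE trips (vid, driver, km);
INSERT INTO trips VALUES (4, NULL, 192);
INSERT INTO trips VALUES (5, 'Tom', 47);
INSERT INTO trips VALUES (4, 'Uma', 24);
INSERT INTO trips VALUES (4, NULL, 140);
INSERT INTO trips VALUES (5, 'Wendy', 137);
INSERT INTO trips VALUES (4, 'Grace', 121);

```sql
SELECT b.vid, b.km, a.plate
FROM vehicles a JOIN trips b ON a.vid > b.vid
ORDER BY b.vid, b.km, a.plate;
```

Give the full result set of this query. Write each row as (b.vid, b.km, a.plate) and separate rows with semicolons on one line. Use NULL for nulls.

(4, 24, LS); (4, 24, PD); (4, 24, UI); (4, 121, LS); (4, 121, PD); (4, 121, UI); (4, 140, LS); (4, 140, PD); (4, 140, UI); (4, 192, LS); (4, 192, PD); (4, 192, UI); (5, 47, LS); (5, 47, PD); (5, 47, UI); (5, 137, LS); (5, 137, PD); (5, 137, UI)

INNER JOIN keeps only pairs where the ON condition holds.
Matching on a.vid > b.vid. A NULL in a compared column never satisfies the condition.
- a (vid=3) has no partner → excluded.
- a (vid=3) has no partner → excluded.
- a (vid=NULL) has no partner → excluded.
- a (vid=9) pairs with 6 row(s) of b.
- a (vid=3) has no partner → excluded.
- a (vid=9) pairs with 6 row(s) of b.
- a (vid=8) pairs with 6 row(s) of b.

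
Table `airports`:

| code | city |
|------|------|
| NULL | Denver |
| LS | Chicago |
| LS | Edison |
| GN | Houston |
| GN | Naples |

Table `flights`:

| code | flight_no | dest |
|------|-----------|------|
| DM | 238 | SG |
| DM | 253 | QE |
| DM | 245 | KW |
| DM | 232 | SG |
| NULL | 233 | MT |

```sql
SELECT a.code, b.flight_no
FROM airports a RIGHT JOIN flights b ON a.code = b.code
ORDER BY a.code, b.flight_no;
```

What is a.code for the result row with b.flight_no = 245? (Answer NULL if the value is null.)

NULL

RIGHT JOIN keeps every row from `flights`; unmatched rows get NULL for `airports`'s columns.
Matching on a.code = b.code. A NULL in a compared column never satisfies the condition.
- code=NULL: no matching b row.
- code=LS: no matching b row.
- code=LS: no matching b row.
- code=GN: no matching b row.
- code=GN: no matching b row.
- plus 5 unmatched b row(s), each kept with NULL a columns.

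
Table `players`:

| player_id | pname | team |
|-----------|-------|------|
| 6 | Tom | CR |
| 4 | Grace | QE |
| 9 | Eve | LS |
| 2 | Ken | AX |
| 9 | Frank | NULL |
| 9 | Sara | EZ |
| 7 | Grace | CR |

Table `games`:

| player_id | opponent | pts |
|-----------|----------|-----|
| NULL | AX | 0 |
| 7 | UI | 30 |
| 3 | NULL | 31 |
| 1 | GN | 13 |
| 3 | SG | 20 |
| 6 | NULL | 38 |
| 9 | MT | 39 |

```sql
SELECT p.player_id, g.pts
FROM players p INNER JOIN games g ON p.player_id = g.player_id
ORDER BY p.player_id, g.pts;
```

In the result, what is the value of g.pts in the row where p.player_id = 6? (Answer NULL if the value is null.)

38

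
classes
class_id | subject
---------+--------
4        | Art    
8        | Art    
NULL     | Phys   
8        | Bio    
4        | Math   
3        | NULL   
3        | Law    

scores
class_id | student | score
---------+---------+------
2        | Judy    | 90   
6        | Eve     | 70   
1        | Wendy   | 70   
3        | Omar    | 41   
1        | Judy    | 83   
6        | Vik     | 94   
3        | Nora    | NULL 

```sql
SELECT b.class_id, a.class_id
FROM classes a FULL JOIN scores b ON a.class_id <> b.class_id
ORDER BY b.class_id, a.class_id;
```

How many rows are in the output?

39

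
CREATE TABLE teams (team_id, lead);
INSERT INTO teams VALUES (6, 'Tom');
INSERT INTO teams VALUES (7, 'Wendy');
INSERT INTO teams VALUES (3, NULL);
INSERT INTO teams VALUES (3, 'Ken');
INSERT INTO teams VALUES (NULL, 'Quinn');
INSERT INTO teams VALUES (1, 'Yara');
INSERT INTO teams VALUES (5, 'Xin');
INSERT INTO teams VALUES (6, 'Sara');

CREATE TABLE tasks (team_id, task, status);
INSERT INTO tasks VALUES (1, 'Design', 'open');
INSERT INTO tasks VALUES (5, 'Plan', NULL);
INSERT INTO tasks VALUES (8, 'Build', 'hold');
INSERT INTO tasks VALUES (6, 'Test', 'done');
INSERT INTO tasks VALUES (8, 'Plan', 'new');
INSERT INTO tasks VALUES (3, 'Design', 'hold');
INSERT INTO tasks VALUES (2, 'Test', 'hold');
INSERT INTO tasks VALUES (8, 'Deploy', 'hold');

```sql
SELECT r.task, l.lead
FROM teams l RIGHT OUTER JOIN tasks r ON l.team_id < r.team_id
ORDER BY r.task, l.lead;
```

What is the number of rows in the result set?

31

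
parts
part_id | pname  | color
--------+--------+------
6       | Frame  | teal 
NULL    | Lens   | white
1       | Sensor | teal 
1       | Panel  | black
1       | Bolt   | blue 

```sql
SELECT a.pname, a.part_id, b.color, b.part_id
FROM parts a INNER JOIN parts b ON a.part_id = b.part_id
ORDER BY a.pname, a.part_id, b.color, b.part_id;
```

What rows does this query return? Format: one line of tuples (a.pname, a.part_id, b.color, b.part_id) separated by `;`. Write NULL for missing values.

(Bolt, 1, black, 1); (Bolt, 1, blue, 1); (Bolt, 1, teal, 1); (Frame, 6, teal, 6); (Panel, 1, black, 1); (Panel, 1, blue, 1); (Panel, 1, teal, 1); (Sensor, 1, black, 1); (Sensor, 1, blue, 1); (Sensor, 1, teal, 1)

INNER JOIN keeps only pairs where the ON condition holds.
Matching on a.part_id = b.part_id. A NULL in a compared column never satisfies the condition.
- a (part_id=6) pairs with 1 row(s) of b.
- a (part_id=NULL) has no partner → excluded.
- a (part_id=1) pairs with 3 row(s) of b.
- a (part_id=1) pairs with 3 row(s) of b.
- a (part_id=1) pairs with 3 row(s) of b.
After projecting and ordering:
a.pname | a.part_id | b.color | b.part_id
Bolt | 1 | black | 1
Bolt | 1 | blue | 1
Bolt | 1 | teal | 1
Frame | 6 | teal | 6
Panel | 1 | black | 1
Panel | 1 | blue | 1
Panel | 1 | teal | 1
Sensor | 1 | black | 1
Sensor | 1 | blue | 1
Sensor | 1 | teal | 1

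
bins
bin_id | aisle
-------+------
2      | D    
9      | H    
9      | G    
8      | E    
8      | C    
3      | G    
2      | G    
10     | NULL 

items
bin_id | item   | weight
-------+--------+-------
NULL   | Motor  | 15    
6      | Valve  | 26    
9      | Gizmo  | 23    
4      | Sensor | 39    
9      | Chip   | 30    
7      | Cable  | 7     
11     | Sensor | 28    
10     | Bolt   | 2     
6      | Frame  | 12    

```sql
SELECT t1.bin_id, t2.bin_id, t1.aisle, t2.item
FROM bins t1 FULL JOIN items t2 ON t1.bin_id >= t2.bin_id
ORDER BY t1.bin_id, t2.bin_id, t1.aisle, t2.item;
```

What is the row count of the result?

32

FULL OUTER JOIN keeps every row from both sides; unmatched rows get NULL for the other side's columns.
Matching on t1.bin_id >= t2.bin_id. A NULL in a compared column never satisfies the condition.
Matched pairs: 27; unmatched t1 rows kept: 3; unmatched t2 rows kept: 2.
Total: 27 matched + 5 padded = 32 rows.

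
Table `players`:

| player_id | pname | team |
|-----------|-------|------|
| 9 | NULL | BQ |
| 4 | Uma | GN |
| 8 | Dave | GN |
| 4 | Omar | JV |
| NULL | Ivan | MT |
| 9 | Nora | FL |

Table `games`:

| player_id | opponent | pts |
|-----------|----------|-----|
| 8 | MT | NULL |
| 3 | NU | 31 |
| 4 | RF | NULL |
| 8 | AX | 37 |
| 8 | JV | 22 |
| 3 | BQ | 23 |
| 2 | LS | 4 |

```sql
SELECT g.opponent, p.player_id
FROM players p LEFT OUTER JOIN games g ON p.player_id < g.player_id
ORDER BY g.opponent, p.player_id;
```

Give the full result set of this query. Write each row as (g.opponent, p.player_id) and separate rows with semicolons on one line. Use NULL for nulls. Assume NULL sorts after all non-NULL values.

LEFT JOIN keeps every row from `players`; unmatched rows get NULL for `games`'s columns.
Matching on p.player_id < g.player_id. A NULL in a compared column never satisfies the condition.
- p (player_id=9) has no partner → padded with NULL.
- p (player_id=4) pairs with 3 row(s) of g.
- p (player_id=8) has no partner → padded with NULL.
- p (player_id=4) pairs with 3 row(s) of g.
- p (player_id=NULL) has no partner → padded with NULL.
- p (player_id=9) has no partner → padded with NULL.
After projecting and ordering:
g.opponent | p.player_id
AX | 4
AX | 4
JV | 4
JV | 4
MT | 4
MT | 4
NULL | 8
NULL | 9
NULL | 9
NULL | NULL

(AX, 4); (AX, 4); (JV, 4); (JV, 4); (MT, 4); (MT, 4); (NULL, 8); (NULL, 9); (NULL, 9); (NULL, NULL)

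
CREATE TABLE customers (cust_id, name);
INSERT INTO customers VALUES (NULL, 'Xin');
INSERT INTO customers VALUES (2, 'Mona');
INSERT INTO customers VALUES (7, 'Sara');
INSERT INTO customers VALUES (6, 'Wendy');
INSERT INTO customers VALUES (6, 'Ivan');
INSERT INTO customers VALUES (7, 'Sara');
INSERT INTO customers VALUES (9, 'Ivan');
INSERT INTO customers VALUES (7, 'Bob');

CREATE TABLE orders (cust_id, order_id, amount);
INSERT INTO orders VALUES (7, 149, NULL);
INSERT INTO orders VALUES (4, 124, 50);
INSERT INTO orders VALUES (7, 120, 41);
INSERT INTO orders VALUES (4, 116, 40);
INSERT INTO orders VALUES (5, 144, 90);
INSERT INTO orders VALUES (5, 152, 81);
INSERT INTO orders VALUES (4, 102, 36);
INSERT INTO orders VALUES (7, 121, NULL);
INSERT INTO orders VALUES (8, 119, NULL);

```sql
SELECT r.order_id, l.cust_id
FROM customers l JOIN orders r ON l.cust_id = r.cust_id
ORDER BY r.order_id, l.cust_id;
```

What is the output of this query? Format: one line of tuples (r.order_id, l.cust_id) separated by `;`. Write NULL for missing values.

(120, 7); (120, 7); (120, 7); (121, 7); (121, 7); (121, 7); (149, 7); (149, 7); (149, 7)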